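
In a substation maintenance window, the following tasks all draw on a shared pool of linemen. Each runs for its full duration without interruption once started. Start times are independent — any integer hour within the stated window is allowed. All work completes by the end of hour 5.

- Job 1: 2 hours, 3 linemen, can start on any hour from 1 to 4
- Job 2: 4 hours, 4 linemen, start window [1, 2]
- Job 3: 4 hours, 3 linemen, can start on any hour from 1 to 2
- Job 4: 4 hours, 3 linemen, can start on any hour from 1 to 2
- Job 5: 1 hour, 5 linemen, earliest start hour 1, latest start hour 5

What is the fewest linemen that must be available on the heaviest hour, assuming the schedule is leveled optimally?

Early-start (Job 1@1, Job 2@1, Job 3@1, Job 4@1, Job 5@1) gives peak 18: h1:18  h2:13  h3:10  h4:10  h5:0.
Shift Job 5→5.
Schedule Job 1@1, Job 2@1, Job 3@1, Job 4@1, Job 5@5: h1:13  h2:13  h3:10  h4:10  h5:5 — peak 13.

13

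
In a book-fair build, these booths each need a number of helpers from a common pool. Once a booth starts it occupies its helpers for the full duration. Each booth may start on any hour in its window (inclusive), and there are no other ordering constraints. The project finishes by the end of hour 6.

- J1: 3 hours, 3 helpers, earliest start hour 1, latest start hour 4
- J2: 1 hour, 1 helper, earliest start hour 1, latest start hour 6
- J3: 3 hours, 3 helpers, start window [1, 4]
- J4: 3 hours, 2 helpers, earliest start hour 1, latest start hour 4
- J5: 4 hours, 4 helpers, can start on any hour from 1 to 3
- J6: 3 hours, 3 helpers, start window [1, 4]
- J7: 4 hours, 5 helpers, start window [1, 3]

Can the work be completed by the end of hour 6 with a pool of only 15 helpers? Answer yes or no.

Schedule J1@1, J2@1, J3@1, J4@4, J5@1, J6@4, J7@2: h1:11  h2:15  h3:15  h4:14  h5:10  h6:5 — peak 15 ≤ 15.

yes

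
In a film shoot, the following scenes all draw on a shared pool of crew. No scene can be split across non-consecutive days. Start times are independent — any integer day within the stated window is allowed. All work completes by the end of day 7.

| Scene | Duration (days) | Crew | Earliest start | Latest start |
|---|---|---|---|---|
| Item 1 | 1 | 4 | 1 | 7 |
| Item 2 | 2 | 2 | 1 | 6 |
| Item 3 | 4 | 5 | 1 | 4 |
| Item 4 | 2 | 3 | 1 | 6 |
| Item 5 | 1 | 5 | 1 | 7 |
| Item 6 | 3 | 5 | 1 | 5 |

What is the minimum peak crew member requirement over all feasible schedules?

10

Early-start (Item 1@1, Item 2@1, Item 3@1, Item 4@1, Item 5@1, Item 6@1) gives peak 24: d1:24  d2:15  d3:10  d4:5  d5:0  d6:0  d7:0.
Shift Item 3→2, Item 5→3, Item 6→4.
Schedule Item 1@1, Item 2@1, Item 3@2, Item 4@1, Item 5@3, Item 6@4: d1:9  d2:10  d3:10  d4:10  d5:10  d6:5  d7:0 — peak 10.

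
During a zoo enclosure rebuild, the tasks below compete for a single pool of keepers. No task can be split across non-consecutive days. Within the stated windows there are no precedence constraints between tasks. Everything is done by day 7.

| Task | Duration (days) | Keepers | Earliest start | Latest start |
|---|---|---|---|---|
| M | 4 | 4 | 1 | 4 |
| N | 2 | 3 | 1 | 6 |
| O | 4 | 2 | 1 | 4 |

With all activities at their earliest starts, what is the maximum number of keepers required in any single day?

Early-start schedule: M@1, N@1, O@1.
Load per day: day 1: 9, day 2: 9, day 3: 6, day 4: 6, day 5: 0, day 6: 0, day 7: 0.
Peak is 9.

9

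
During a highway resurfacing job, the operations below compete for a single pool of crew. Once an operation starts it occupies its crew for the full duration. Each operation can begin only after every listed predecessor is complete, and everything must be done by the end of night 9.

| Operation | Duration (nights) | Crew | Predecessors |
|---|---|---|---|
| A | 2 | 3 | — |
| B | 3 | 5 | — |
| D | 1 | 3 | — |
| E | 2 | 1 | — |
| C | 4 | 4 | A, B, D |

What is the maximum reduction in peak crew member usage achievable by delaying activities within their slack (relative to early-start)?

Early-start peak: n1:12  n2:9  n3:5  n4:4  n5:4  n6:4  n7:4  n8:0  n9:0 ⇒ 12.
Leveled (A@1, B@3, D@1, E@2, C@6): n1:6  n2:4  n3:6  n4:5  n5:5  n6:4  n7:4  n8:4  n9:4 ⇒ 6.
Reduction 12 − 6 = 6.

6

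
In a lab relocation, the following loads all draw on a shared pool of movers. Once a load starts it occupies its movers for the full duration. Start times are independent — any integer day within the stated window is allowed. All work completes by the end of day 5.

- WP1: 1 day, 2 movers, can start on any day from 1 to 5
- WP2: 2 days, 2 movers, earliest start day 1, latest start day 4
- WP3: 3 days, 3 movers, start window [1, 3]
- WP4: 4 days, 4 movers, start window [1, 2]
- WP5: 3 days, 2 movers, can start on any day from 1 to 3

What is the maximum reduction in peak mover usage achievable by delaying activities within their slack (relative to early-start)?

4

Early-start peak: d1:13  d2:11  d3:9  d4:4  d5:0 ⇒ 13.
Leveled (WP1@1, WP2@1, WP3@1, WP4@2, WP5@3): d1:7  d2:9  d3:9  d4:6  d5:6 ⇒ 9.
Reduction 13 − 9 = 4.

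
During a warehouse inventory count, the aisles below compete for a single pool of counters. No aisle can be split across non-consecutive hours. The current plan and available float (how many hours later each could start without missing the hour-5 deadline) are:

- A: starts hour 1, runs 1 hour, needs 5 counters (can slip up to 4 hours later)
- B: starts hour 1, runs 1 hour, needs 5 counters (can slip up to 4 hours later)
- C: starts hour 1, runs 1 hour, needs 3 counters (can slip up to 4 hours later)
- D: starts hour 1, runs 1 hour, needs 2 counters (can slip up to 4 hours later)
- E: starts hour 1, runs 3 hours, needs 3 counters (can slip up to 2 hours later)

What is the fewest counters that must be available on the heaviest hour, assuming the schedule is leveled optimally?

6

Early-start (A@1, B@1, C@1, D@1, E@1) gives peak 18: h1:18  h2:3  h3:3  h4:0  h5:0.
Shift B→2, C→3, D→4, E→3.
Schedule A@1, B@2, C@3, D@4, E@3: h1:5  h2:5  h3:6  h4:5  h5:3 — peak 6.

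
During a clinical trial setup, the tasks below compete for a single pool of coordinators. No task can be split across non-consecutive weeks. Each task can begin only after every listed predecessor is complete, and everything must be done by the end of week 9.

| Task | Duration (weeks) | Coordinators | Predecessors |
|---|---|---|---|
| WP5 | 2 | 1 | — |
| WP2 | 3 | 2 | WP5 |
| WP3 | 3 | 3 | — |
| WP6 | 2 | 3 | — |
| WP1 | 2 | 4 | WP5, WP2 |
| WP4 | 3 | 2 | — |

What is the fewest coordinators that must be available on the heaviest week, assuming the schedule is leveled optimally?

5

Early-start (WP5@1, WP2@3, WP3@1, WP6@1, WP1@6, WP4@1) gives peak 9: w1:9  w2:9  w3:7  w4:2  w5:2  w6:4  w7:4  w8:0  w9:0.
Shift WP6→6, WP1→8, WP4→4.
Schedule WP5@1, WP2@3, WP3@1, WP6@6, WP1@8, WP4@4: w1:4  w2:4  w3:5  w4:4  w5:4  w6:5  w7:3  w8:4  w9:4 — peak 5.
Total coordinator-weeks = 37 over 9 weeks ⇒ peak ≥ ⌈37/9⌉ = 5, so 5 is optimal.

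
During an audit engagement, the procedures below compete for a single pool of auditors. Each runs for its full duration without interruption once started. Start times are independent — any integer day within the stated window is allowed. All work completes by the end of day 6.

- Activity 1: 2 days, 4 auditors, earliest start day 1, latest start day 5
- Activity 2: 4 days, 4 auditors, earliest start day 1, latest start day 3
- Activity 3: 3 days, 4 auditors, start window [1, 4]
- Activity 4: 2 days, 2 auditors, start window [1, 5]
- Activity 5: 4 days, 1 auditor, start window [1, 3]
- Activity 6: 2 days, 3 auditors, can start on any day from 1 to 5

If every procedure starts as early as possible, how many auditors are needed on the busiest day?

18

Early-start schedule: Activity 1@1, Activity 2@1, Activity 3@1, Activity 4@1, Activity 5@1, Activity 6@1.
Load per day: day 1: 18, day 2: 18, day 3: 9, day 4: 5, day 5: 0, day 6: 0.
Peak is 18.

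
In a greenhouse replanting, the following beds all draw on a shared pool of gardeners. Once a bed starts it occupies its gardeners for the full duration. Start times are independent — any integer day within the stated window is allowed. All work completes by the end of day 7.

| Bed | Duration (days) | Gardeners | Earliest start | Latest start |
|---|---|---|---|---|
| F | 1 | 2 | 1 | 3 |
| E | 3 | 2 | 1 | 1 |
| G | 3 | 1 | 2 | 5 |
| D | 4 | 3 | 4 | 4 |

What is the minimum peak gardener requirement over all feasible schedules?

4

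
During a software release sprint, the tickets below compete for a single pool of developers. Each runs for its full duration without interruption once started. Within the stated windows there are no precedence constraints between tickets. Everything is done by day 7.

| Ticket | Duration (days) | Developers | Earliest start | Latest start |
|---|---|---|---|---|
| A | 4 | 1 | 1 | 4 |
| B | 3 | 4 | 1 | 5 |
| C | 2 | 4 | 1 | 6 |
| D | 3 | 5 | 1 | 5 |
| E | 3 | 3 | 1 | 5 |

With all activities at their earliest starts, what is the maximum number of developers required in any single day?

17

Early-start schedule: A@1, B@1, C@1, D@1, E@1.
Load per day: day 1: 17, day 2: 17, day 3: 13, day 4: 1, day 5: 0, day 6: 0, day 7: 0.
Peak is 17.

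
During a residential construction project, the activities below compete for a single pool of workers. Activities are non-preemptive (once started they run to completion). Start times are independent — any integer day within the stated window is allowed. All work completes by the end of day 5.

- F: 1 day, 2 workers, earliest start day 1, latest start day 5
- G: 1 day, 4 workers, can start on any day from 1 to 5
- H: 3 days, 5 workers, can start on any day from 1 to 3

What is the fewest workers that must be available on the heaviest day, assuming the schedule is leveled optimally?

Early-start (F@1, G@1, H@1) gives peak 11: d1:11  d2:5  d3:5  d4:0  d5:0.
Shift G→2, H→3.
Schedule F@1, G@2, H@3: d1:2  d2:4  d3:5  d4:5  d5:5 — peak 5.
Total worker-days = 21 over 5 days ⇒ peak ≥ ⌈21/5⌉ = 5, so 5 is optimal.

5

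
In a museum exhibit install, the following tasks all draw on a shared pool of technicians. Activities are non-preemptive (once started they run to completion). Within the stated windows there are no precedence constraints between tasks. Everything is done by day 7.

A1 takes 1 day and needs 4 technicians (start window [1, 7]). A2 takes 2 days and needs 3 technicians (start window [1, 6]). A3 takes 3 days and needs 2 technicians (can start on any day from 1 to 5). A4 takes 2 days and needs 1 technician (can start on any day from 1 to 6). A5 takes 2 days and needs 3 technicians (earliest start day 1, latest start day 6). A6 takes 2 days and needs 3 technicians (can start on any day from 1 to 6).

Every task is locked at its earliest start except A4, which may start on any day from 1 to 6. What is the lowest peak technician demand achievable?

15

A4@1: d1:16  d2:12  d3:2  d4:0  d5:0  d6:0  d7:0 → peak 16
A4@2: d1:15  d2:12  d3:3  d4:0  d5:0  d6:0  d7:0 → peak 15
A4@3: d1:15  d2:11  d3:3  d4:1  d5:0  d6:0  d7:0 → peak 15
A4@4: d1:15  d2:11  d3:2  d4:1  d5:1  d6:0  d7:0 → peak 15
A4@5: d1:15  d2:11  d3:2  d4:0  d5:1  d6:1  d7:0 → peak 15
A4@6: d1:15  d2:11  d3:2  d4:0  d5:0  d6:1  d7:1 → peak 15
Best is A4@2, peak 15.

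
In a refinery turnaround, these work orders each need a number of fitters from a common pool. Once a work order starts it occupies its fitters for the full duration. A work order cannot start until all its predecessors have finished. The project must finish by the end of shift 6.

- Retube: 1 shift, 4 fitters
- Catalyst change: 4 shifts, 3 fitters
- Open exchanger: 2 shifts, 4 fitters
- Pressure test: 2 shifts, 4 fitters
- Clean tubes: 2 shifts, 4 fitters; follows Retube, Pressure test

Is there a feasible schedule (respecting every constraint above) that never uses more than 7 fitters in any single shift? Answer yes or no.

The minimum achievable peak is 8; 7 < 8, so no feasible schedule stays within the cap.

no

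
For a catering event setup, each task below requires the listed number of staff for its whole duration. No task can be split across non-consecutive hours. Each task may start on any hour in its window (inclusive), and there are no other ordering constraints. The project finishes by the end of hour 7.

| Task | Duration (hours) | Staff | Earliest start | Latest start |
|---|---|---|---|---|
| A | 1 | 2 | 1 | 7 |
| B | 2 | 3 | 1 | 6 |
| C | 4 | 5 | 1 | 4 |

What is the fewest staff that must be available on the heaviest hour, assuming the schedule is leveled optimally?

5

Early-start (A@1, B@1, C@1) gives peak 10: h1:10  h2:8  h3:5  h4:5  h5:0  h6:0  h7:0.
Shift C→3.
Schedule A@1, B@1, C@3: h1:5  h2:3  h3:5  h4:5  h5:5  h6:5  h7:0 — peak 5.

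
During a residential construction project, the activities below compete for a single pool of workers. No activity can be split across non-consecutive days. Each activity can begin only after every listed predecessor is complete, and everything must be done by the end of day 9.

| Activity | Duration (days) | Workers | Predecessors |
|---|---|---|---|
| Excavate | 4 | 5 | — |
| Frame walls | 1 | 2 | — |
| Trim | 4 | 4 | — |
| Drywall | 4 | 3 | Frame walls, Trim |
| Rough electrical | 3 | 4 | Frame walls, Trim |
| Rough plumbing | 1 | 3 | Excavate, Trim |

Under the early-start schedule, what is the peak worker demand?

11

Early-start schedule: Excavate@1, Frame walls@1, Trim@1, Drywall@5, Rough electrical@5, Rough plumbing@5.
Load per day: day 1: 11, day 2: 9, day 3: 9, day 4: 9, day 5: 10, day 6: 7, day 7: 7, day 8: 3, day 9: 0.
Peak is 11.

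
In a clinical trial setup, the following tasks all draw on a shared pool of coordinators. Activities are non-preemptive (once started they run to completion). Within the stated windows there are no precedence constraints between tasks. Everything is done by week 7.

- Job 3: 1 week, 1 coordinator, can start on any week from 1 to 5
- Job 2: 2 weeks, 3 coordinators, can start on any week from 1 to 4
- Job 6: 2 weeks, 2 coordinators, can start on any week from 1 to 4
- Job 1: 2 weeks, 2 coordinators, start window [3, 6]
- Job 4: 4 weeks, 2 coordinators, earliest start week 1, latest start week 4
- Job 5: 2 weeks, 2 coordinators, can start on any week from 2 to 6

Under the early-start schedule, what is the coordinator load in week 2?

9

At early start, week 2 has: Job 2, Job 6, Job 4, Job 5.
Demand: 3 + 2 + 2 + 2 = 9.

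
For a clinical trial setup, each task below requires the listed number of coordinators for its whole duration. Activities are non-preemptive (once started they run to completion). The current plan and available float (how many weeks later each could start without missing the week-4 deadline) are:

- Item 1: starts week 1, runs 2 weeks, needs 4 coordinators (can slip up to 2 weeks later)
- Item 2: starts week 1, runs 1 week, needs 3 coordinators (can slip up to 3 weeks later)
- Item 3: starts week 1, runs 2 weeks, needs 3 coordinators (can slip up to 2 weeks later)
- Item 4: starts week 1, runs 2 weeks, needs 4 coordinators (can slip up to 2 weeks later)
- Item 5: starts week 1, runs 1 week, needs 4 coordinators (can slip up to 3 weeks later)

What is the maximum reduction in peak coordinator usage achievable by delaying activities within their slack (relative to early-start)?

10

Early-start peak: w1:18  w2:11  w3:0  w4:0 ⇒ 18.
Leveled (Item 1@1, Item 2@1, Item 3@2, Item 4@3, Item 5@4): w1:7  w2:7  w3:7  w4:8 ⇒ 8.
Reduction 18 − 8 = 10.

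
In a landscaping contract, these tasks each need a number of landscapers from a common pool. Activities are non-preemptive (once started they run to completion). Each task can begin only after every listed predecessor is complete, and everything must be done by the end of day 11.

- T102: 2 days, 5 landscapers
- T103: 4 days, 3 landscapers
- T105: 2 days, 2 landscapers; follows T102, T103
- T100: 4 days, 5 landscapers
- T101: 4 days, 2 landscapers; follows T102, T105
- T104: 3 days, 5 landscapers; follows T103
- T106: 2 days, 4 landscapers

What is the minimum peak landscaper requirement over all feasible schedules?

8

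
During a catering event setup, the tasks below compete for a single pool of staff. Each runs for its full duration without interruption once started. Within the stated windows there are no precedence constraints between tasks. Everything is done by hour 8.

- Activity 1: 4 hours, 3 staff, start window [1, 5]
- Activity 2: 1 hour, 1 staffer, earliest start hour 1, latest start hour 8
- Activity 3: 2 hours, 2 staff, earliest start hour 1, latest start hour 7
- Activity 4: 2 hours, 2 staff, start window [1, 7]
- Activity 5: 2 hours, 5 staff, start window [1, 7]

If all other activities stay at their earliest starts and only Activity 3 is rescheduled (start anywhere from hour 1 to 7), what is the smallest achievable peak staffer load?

11

Activity 3@1: h1:13  h2:12  h3:3  h4:3  h5:0  h6:0  h7:0  h8:0 → peak 13
Activity 3@2: h1:11  h2:12  h3:5  h4:3  h5:0  h6:0  h7:0  h8:0 → peak 12
Activity 3@3: h1:11  h2:10  h3:5  h4:5  h5:0  h6:0  h7:0  h8:0 → peak 11
Activity 3@4: h1:11  h2:10  h3:3  h4:5  h5:2  h6:0  h7:0  h8:0 → peak 11
Activity 3@5: h1:11  h2:10  h3:3  h4:3  h5:2  h6:2  h7:0  h8:0 → peak 11
Activity 3@6: h1:11  h2:10  h3:3  h4:3  h5:0  h6:2  h7:2  h8:0 → peak 11
Activity 3@7: h1:11  h2:10  h3:3  h4:3  h5:0  h6:0  h7:2  h8:2 → peak 11
Best is Activity 3@3, peak 11.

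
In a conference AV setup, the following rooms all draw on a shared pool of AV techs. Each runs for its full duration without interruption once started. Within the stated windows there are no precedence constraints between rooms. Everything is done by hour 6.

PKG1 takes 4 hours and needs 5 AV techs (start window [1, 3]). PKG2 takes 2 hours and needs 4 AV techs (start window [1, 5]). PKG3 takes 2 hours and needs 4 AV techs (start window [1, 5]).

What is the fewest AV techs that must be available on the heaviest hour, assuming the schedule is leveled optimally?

Early-start (PKG1@1, PKG2@1, PKG3@1) gives peak 13: h1:13  h2:13  h3:5  h4:5  h5:0  h6:0.
Shift PKG2→5, PKG3→5.
Schedule PKG1@1, PKG2@5, PKG3@5: h1:5  h2:5  h3:5  h4:5  h5:8  h6:8 — peak 8.

8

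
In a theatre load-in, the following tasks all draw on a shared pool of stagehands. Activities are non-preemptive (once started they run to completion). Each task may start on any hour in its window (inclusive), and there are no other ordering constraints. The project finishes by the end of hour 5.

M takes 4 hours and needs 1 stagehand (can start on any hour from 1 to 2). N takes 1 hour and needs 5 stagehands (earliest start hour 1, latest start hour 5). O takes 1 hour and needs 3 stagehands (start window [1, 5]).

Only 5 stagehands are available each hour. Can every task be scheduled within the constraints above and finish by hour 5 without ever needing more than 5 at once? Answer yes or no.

Schedule M@1, N@5, O@1: h1:4  h2:1  h3:1  h4:1  h5:5 — peak 5 ≤ 5.

yes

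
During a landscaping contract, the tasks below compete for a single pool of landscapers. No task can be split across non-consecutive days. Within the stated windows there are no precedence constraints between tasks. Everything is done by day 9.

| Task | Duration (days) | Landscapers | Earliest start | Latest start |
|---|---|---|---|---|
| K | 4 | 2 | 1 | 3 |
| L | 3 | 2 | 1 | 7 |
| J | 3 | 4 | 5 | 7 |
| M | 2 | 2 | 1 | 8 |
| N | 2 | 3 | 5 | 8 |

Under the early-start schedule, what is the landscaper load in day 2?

6

At early start, day 2 has: K, L, M.
Demand: 2 + 2 + 2 = 6.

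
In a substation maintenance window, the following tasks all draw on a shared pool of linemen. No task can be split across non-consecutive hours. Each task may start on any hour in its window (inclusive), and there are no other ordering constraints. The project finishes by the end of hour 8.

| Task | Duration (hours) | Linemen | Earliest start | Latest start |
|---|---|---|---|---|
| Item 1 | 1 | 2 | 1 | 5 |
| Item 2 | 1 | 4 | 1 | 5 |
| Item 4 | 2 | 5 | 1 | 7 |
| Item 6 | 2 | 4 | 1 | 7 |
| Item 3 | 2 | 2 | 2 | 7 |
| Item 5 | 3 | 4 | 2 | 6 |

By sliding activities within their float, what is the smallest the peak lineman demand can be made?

6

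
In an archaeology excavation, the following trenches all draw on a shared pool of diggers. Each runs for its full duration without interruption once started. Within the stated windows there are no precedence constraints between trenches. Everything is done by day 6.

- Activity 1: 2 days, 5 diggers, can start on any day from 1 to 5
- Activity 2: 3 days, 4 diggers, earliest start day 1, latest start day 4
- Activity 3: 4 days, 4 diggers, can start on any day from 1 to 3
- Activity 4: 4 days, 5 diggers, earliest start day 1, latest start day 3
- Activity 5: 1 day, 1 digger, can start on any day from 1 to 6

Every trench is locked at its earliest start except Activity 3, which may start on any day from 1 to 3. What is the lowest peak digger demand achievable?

Activity 3@1: d1:19  d2:18  d3:13  d4:9  d5:0  d6:0 → peak 19
Activity 3@2: d1:15  d2:18  d3:13  d4:9  d5:4  d6:0 → peak 18
Activity 3@3: d1:15  d2:14  d3:13  d4:9  d5:4  d6:4 → peak 15
Best is Activity 3@3, peak 15.

15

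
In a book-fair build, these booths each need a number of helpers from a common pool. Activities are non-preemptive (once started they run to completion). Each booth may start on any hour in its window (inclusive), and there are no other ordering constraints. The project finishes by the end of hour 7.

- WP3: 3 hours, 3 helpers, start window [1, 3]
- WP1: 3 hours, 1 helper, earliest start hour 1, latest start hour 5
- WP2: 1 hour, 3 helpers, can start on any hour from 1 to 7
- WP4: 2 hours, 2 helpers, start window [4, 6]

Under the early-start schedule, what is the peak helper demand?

7

Early-start schedule: WP3@1, WP1@1, WP2@1, WP4@4.
Load per hour: hour 1: 7, hour 2: 4, hour 3: 4, hour 4: 2, hour 5: 2, hour 6: 0, hour 7: 0.
Peak is 7.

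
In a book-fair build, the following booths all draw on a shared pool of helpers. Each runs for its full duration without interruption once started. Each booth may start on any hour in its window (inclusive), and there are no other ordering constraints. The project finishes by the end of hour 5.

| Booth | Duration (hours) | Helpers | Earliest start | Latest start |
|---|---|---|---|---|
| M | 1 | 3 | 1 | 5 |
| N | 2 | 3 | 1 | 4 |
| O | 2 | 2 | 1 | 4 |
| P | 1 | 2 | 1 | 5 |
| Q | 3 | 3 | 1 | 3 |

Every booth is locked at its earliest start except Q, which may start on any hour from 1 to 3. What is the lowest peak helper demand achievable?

10

Q@1: h1:13  h2:8  h3:3  h4:0  h5:0 → peak 13
Q@2: h1:10  h2:8  h3:3  h4:3  h5:0 → peak 10
Q@3: h1:10  h2:5  h3:3  h4:3  h5:3 → peak 10
Best is Q@2, peak 10.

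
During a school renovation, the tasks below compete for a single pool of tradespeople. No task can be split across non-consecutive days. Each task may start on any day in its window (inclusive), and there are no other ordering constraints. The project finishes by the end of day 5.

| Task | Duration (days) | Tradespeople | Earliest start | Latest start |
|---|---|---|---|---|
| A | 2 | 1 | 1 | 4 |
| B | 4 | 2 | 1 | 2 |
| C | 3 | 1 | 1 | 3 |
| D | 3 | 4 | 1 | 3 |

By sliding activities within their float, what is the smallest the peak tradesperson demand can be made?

7

Early-start (A@1, B@1, C@1, D@1) gives peak 8: d1:8  d2:8  d3:7  d4:2  d5:0.
Shift D→3.
Schedule A@1, B@1, C@1, D@3: d1:4  d2:4  d3:7  d4:6  d5:4 — peak 7.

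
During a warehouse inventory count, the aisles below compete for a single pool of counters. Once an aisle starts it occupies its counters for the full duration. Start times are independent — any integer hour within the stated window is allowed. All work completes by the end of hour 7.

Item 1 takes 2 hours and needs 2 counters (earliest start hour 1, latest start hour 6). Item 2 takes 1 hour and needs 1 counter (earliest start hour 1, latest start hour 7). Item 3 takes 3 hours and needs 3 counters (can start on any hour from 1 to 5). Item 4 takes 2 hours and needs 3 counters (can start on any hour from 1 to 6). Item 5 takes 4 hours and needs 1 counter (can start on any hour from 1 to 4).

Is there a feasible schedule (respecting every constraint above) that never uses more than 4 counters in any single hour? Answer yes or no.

Schedule Item 1@1, Item 2@1, Item 3@3, Item 4@6, Item 5@1: h1:4  h2:3  h3:4  h4:4  h5:3  h6:3  h7:3 — peak 4 ≤ 4.

yes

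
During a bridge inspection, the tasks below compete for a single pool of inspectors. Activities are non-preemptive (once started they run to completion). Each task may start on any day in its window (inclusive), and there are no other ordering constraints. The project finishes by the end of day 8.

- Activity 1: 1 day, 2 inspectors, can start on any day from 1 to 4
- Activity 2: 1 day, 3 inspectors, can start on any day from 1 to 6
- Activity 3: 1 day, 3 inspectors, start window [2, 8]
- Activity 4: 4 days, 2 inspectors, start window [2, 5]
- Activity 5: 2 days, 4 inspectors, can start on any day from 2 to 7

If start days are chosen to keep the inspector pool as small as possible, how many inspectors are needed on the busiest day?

Early-start (Activity 1@1, Activity 2@1, Activity 3@2, Activity 4@2, Activity 5@2) gives peak 9: d1:5  d2:9  d3:6  d4:2  d5:2  d6:0  d7:0  d8:0.
Shift Activity 1→2, Activity 3→6, Activity 5→7.
Schedule Activity 1@2, Activity 2@1, Activity 3@6, Activity 4@2, Activity 5@7: d1:3  d2:4  d3:2  d4:2  d5:2  d6:3  d7:4  d8:4 — peak 4.

4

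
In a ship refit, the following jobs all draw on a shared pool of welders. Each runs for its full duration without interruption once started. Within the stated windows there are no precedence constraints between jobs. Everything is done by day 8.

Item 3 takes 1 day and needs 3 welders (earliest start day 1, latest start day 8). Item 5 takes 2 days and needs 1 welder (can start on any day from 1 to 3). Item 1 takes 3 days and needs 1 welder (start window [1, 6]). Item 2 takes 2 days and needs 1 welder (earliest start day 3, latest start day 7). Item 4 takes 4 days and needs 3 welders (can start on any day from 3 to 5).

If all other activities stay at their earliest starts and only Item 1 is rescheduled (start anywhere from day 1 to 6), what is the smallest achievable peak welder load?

Item 1@1: d1:5  d2:2  d3:5  d4:4  d5:3  d6:3  d7:0  d8:0 → peak 5
Item 1@2: d1:4  d2:2  d3:5  d4:5  d5:3  d6:3  d7:0  d8:0 → peak 5
Item 1@3: d1:4  d2:1  d3:5  d4:5  d5:4  d6:3  d7:0  d8:0 → peak 5
Item 1@4: d1:4  d2:1  d3:4  d4:5  d5:4  d6:4  d7:0  d8:0 → peak 5
Item 1@5: d1:4  d2:1  d3:4  d4:4  d5:4  d6:4  d7:1  d8:0 → peak 4
Item 1@6: d1:4  d2:1  d3:4  d4:4  d5:3  d6:4  d7:1  d8:1 → peak 4
Best is Item 1@5, peak 4.

4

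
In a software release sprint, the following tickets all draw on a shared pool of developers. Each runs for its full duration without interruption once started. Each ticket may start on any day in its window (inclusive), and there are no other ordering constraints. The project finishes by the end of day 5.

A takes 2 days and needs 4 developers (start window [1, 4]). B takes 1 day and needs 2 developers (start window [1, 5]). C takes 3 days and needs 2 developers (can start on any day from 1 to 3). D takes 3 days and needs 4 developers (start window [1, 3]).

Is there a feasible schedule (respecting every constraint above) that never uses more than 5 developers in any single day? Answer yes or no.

Total developer-days = 28; over 5 days the average is 28/5 > 5, so some day must exceed 5.

no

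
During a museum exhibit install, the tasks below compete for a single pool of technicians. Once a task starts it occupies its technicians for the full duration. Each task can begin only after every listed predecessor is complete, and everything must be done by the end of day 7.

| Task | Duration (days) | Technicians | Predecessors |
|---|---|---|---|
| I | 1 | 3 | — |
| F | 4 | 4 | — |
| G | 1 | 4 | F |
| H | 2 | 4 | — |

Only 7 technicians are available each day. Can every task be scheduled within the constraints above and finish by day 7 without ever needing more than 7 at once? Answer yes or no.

Schedule I@1, F@1, G@5, H@6: d1:7  d2:4  d3:4  d4:4  d5:4  d6:4  d7:4 — peak 7 ≤ 7.

yes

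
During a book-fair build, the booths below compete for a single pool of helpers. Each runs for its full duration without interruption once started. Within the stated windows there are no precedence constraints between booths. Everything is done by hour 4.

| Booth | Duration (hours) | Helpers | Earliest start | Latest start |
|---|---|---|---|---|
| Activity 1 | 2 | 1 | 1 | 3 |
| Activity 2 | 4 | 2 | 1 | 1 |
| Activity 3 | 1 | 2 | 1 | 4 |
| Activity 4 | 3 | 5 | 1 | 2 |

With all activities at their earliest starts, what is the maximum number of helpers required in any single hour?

10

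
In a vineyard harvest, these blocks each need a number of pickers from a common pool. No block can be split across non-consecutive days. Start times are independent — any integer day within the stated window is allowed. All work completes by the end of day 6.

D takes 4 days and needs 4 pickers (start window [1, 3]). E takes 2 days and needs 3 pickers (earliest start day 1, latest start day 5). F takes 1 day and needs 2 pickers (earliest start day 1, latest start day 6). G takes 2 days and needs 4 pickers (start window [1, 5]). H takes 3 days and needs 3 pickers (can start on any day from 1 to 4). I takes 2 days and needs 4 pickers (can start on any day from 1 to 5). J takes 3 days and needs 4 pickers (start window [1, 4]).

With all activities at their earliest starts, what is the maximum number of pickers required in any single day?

24

Early-start schedule: D@1, E@1, F@1, G@1, H@1, I@1, J@1.
Load per day: day 1: 24, day 2: 22, day 3: 11, day 4: 4, day 5: 0, day 6: 0.
Peak is 24.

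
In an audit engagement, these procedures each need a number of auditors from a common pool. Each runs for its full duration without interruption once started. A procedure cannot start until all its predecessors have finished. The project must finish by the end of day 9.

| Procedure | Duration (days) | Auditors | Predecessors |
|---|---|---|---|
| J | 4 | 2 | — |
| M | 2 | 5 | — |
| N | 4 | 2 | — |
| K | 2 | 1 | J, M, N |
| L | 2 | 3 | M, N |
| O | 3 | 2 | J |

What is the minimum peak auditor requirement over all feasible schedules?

6

Early-start (J@1, M@1, N@1, K@5, L@5, O@5) gives peak 9: d1:9  d2:9  d3:4  d4:4  d5:6  d6:6  d7:2  d8:0  d9:0.
Shift M→5, K→7, L→7, O→7.
Schedule J@1, M@5, N@1, K@7, L@7, O@7: d1:4  d2:4  d3:4  d4:4  d5:5  d6:5  d7:6  d8:6  d9:2 — peak 6.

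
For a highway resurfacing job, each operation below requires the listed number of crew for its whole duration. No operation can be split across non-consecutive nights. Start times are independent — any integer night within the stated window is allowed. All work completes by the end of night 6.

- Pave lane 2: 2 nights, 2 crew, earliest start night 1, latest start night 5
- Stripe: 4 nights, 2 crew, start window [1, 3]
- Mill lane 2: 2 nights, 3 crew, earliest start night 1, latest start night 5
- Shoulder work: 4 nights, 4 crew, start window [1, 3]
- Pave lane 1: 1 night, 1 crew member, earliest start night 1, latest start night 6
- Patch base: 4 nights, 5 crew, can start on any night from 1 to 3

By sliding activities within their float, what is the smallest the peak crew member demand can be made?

Early-start (Pave lane 2@1, Stripe@1, Mill lane 2@1, Shoulder work@1, Pave lane 1@1, Patch base@1) gives peak 17: n1:17  n2:16  n3:11  n4:11  n5:0  n6:0.
Shift Pave lane 1→5, Patch base→3.
Schedule Pave lane 2@1, Stripe@1, Mill lane 2@1, Shoulder work@1, Pave lane 1@5, Patch base@3: n1:11  n2:11  n3:11  n4:11  n5:6  n6:5 — peak 11.

11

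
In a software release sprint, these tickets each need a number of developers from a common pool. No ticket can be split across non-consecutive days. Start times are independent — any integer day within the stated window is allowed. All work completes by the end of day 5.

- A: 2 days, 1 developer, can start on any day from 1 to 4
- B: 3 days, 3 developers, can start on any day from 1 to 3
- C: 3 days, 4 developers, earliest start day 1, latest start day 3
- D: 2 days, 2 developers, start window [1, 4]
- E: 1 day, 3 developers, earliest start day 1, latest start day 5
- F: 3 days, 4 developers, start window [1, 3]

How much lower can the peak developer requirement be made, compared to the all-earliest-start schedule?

6

Early-start peak: d1:17  d2:14  d3:11  d4:0  d5:0 ⇒ 17.
Leveled (A@1, B@1, C@1, D@1, E@4, F@3): d1:10  d2:10  d3:11  d4:7  d5:4 ⇒ 11.
Reduction 17 − 11 = 6.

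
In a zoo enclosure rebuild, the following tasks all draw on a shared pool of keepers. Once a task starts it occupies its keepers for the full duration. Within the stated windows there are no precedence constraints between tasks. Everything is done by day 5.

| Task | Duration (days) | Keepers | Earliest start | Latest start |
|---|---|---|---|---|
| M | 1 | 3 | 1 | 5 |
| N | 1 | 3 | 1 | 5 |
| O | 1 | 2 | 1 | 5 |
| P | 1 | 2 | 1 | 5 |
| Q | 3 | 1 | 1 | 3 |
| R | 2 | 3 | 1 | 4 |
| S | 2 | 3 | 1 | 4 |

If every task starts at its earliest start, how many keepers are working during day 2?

7

At early start, day 2 has: Q, R, S.
Demand: 1 + 3 + 3 = 7.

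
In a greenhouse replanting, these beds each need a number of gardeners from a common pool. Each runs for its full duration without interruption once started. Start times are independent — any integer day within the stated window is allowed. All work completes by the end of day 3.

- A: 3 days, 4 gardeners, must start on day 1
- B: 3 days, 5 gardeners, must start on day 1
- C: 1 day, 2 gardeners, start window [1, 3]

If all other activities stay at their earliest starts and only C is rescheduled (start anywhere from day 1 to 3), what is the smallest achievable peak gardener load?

C@1: d1:11  d2:9  d3:9 → peak 11
C@2: d1:9  d2:11  d3:9 → peak 11
C@3: d1:9  d2:9  d3:11 → peak 11
Best is C@1, peak 11.

11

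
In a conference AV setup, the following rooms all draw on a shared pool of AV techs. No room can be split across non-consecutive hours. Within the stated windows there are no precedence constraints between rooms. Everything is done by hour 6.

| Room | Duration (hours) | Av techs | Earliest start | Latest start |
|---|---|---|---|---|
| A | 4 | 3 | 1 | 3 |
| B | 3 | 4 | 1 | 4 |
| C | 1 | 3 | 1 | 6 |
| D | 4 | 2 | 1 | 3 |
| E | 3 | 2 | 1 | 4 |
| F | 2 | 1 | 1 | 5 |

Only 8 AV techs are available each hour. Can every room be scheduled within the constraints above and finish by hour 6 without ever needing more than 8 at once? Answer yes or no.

no

The minimum achievable peak is 9; 8 < 9, so no feasible schedule stays within the cap.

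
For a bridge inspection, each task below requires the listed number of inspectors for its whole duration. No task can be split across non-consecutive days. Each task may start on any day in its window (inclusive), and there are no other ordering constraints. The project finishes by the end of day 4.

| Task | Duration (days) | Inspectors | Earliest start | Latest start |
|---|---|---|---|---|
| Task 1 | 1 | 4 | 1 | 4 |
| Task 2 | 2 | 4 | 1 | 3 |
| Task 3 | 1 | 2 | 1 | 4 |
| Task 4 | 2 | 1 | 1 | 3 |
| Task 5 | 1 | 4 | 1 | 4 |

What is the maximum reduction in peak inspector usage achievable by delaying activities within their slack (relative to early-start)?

9

Early-start peak: d1:15  d2:5  d3:0  d4:0 ⇒ 15.
Leveled (Task 1@1, Task 2@2, Task 3@1, Task 4@2, Task 5@4): d1:6  d2:5  d3:5  d4:4 ⇒ 6.
Reduction 15 − 6 = 9.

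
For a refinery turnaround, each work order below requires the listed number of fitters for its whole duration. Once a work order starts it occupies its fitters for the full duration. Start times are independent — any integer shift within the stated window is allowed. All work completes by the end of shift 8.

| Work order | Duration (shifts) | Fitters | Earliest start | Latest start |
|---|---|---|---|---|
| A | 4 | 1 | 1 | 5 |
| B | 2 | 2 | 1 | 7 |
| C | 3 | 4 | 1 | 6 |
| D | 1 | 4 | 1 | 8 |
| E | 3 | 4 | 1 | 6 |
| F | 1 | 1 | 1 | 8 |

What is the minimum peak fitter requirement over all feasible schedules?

6

Early-start (A@1, B@1, C@1, D@1, E@1, F@1) gives peak 16: s1:16  s2:11  s3:9  s4:1  s5:0  s6:0  s7:0  s8:0.
Shift B→4, D→5, E→6.
Schedule A@1, B@4, C@1, D@5, E@6, F@1: s1:6  s2:5  s3:5  s4:3  s5:6  s6:4  s7:4  s8:4 — peak 6.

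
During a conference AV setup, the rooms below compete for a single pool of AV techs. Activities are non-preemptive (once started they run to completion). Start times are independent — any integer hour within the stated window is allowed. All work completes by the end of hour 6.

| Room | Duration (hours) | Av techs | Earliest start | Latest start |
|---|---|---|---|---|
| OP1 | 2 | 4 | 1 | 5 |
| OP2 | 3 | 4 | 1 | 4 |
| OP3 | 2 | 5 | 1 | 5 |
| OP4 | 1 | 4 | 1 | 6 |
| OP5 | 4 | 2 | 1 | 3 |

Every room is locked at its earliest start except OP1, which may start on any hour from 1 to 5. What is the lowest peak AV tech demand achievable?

15

OP1@1: h1:19  h2:15  h3:6  h4:2  h5:0  h6:0 → peak 19
OP1@2: h1:15  h2:15  h3:10  h4:2  h5:0  h6:0 → peak 15
OP1@3: h1:15  h2:11  h3:10  h4:6  h5:0  h6:0 → peak 15
OP1@4: h1:15  h2:11  h3:6  h4:6  h5:4  h6:0 → peak 15
OP1@5: h1:15  h2:11  h3:6  h4:2  h5:4  h6:4 → peak 15
Best is OP1@2, peak 15.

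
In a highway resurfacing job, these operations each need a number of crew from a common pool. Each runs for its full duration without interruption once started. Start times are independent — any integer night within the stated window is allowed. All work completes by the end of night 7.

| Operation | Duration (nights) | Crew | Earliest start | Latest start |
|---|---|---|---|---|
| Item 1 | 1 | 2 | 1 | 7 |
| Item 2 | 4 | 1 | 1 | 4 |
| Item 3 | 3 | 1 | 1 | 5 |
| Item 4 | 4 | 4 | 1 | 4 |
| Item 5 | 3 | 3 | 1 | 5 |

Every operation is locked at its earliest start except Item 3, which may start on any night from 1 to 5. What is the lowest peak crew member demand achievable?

10

Item 3@1: n1:11  n2:9  n3:9  n4:5  n5:0  n6:0  n7:0 → peak 11
Item 3@2: n1:10  n2:9  n3:9  n4:6  n5:0  n6:0  n7:0 → peak 10
Item 3@3: n1:10  n2:8  n3:9  n4:6  n5:1  n6:0  n7:0 → peak 10
Item 3@4: n1:10  n2:8  n3:8  n4:6  n5:1  n6:1  n7:0 → peak 10
Item 3@5: n1:10  n2:8  n3:8  n4:5  n5:1  n6:1  n7:1 → peak 10
Best is Item 3@2, peak 10.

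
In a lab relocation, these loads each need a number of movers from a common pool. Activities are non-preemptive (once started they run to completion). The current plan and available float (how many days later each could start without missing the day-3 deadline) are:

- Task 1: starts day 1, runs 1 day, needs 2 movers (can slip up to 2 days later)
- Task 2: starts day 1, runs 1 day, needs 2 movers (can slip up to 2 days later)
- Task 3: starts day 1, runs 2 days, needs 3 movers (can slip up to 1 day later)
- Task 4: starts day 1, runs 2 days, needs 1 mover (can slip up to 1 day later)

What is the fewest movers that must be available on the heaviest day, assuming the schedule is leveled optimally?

4

Early-start (Task 1@1, Task 2@1, Task 3@1, Task 4@1) gives peak 8: d1:8  d2:4  d3:0.
Shift Task 3→2, Task 4→2.
Schedule Task 1@1, Task 2@1, Task 3@2, Task 4@2: d1:4  d2:4  d3:4 — peak 4.
Total mover-days = 12 over 3 days ⇒ peak ≥ ⌈12/3⌉ = 4, so 4 is optimal.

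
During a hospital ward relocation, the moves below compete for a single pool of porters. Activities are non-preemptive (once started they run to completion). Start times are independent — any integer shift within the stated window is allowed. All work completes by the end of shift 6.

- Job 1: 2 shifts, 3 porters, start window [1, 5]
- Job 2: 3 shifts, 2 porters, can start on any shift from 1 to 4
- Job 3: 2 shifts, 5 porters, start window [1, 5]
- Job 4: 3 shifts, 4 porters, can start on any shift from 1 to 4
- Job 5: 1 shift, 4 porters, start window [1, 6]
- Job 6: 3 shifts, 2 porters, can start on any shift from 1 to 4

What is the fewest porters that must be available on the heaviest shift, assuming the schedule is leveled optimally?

Early-start (Job 1@1, Job 2@1, Job 3@1, Job 4@1, Job 5@1, Job 6@1) gives peak 20: s1:20  s2:16  s3:8  s4:0  s5:0  s6:0.
Shift Job 2→3, Job 4→3, Job 5→6, Job 6→3.
Schedule Job 1@1, Job 2@3, Job 3@1, Job 4@3, Job 5@6, Job 6@3: s1:8  s2:8  s3:8  s4:8  s5:8  s6:4 — peak 8.
Total porter-shifts = 44 over 6 shifts ⇒ peak ≥ ⌈44/6⌉ = 8, so 8 is optimal.

8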